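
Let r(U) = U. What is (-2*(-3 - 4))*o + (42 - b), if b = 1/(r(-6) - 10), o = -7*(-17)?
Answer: 27329/16 ≈ 1708.1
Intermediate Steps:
o = 119
b = -1/16 (b = 1/(-6 - 10) = 1/(-16) = -1/16 ≈ -0.062500)
(-2*(-3 - 4))*o + (42 - b) = -2*(-3 - 4)*119 + (42 - 1*(-1/16)) = -2*(-7)*119 + (42 + 1/16) = 14*119 + 673/16 = 1666 + 673/16 = 27329/16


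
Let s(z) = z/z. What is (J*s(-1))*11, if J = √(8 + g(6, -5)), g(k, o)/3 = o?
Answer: 11*I*√7 ≈ 29.103*I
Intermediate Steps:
g(k, o) = 3*o
s(z) = 1
J = I*√7 (J = √(8 + 3*(-5)) = √(8 - 15) = √(-7) = I*√7 ≈ 2.6458*I)
(J*s(-1))*11 = ((I*√7)*1)*11 = (I*√7)*11 = 11*I*√7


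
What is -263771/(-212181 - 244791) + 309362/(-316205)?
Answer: -57964062809/144496831260 ≈ -0.40114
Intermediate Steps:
-263771/(-212181 - 244791) + 309362/(-316205) = -263771/(-456972) + 309362*(-1/316205) = -263771*(-1/456972) - 309362/316205 = 263771/456972 - 309362/316205 = -57964062809/144496831260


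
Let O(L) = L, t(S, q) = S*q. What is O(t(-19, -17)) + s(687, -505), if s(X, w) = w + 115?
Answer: -67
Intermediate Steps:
s(X, w) = 115 + w
O(t(-19, -17)) + s(687, -505) = -19*(-17) + (115 - 505) = 323 - 390 = -67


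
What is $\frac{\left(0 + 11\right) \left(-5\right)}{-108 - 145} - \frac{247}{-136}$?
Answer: $\frac{6361}{3128} \approx 2.0336$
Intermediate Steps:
$\frac{\left(0 + 11\right) \left(-5\right)}{-108 - 145} - \frac{247}{-136} = \frac{11 \left(-5\right)}{-108 - 145} - - \frac{247}{136} = - \frac{55}{-253} + \frac{247}{136} = \left(-55\right) \left(- \frac{1}{253}\right) + \frac{247}{136} = \frac{5}{23} + \frac{247}{136} = \frac{6361}{3128}$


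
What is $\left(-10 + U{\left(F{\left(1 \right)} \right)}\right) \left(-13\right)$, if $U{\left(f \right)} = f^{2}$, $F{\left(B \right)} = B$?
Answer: $117$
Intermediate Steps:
$\left(-10 + U{\left(F{\left(1 \right)} \right)}\right) \left(-13\right) = \left(-10 + 1^{2}\right) \left(-13\right) = \left(-10 + 1\right) \left(-13\right) = \left(-9\right) \left(-13\right) = 117$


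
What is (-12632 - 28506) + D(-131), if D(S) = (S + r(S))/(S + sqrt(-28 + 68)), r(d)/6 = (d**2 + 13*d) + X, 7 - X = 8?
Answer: -716455739/17121 - 185222*sqrt(10)/17121 ≈ -41881.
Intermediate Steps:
X = -1 (X = 7 - 1*8 = 7 - 8 = -1)
r(d) = -6 + 6*d**2 + 78*d (r(d) = 6*((d**2 + 13*d) - 1) = 6*(-1 + d**2 + 13*d) = -6 + 6*d**2 + 78*d)
D(S) = (-6 + 6*S**2 + 79*S)/(S + 2*sqrt(10)) (D(S) = (S + (-6 + 6*S**2 + 78*S))/(S + sqrt(-28 + 68)) = (-6 + 6*S**2 + 79*S)/(S + sqrt(40)) = (-6 + 6*S**2 + 79*S)/(S + 2*sqrt(10)))
(-12632 - 28506) + D(-131) = (-12632 - 28506) + (-6 + 6*(-131)**2 + 79*(-131))/(-131 + 2*sqrt(10)) = -41138 + (-6 + 6*17161 - 10349)/(-131 + 2*sqrt(10)) = -41138 + (-6 + 102966 - 10349)/(-131 + 2*sqrt(10)) = -41138 + 92611/(-131 + 2*sqrt(10))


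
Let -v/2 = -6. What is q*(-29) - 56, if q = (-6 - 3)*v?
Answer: 3076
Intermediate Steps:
v = 12 (v = -2*(-6) = 12)
q = -108 (q = (-6 - 3)*12 = -9*12 = -108)
q*(-29) - 56 = -108*(-29) - 56 = 3132 - 56 = 3076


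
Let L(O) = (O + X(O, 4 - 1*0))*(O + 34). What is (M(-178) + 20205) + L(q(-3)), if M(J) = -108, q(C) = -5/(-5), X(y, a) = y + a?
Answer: 20307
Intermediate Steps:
X(y, a) = a + y
q(C) = 1 (q(C) = -5*(-⅕) = 1)
L(O) = (4 + 2*O)*(34 + O) (L(O) = (O + ((4 - 1*0) + O))*(O + 34) = (O + ((4 + 0) + O))*(34 + O) = (O + (4 + O))*(34 + O) = (4 + 2*O)*(34 + O))
(M(-178) + 20205) + L(q(-3)) = (-108 + 20205) + (136 + 2*1² + 72*1) = 20097 + (136 + 2*1 + 72) = 20097 + (136 + 2 + 72) = 20097 + 210 = 20307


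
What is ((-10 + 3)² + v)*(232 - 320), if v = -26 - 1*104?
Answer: 7128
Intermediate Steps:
v = -130 (v = -26 - 104 = -130)
((-10 + 3)² + v)*(232 - 320) = ((-10 + 3)² - 130)*(232 - 320) = ((-7)² - 130)*(-88) = (49 - 130)*(-88) = -81*(-88) = 7128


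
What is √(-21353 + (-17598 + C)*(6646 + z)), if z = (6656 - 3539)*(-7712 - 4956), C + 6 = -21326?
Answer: √1536937302947 ≈ 1.2397e+6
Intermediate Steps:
C = -21332 (C = -6 - 21326 = -21332)
z = -39486156 (z = 3117*(-12668) = -39486156)
√(-21353 + (-17598 + C)*(6646 + z)) = √(-21353 + (-17598 - 21332)*(6646 - 39486156)) = √(-21353 - 38930*(-39479510)) = √(-21353 + 1536937324300) = √1536937302947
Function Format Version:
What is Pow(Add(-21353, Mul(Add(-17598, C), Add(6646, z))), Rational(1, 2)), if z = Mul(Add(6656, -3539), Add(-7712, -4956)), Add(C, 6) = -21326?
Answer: Pow(1536937302947, Rational(1, 2)) ≈ 1.2397e+6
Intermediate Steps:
C = -21332 (C = Add(-6, -21326) = -21332)
z = -39486156 (z = Mul(3117, -12668) = -39486156)
Pow(Add(-21353, Mul(Add(-17598, C), Add(6646, z))), Rational(1, 2)) = Pow(Add(-21353, Mul(Add(-17598, -21332), Add(6646, -39486156))), Rational(1, 2)) = Pow(Add(-21353, Mul(-38930, -39479510)), Rational(1, 2)) = Pow(Add(-21353, 1536937324300), Rational(1, 2)) = Pow(1536937302947, Rational(1, 2))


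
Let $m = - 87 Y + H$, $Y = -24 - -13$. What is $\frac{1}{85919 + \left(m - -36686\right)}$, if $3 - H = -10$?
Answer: $\frac{1}{123575} \approx 8.0922 \cdot 10^{-6}$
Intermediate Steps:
$H = 13$ ($H = 3 - -10 = 3 + 10 = 13$)
$Y = -11$ ($Y = -24 + 13 = -11$)
$m = 970$ ($m = \left(-87\right) \left(-11\right) + 13 = 957 + 13 = 970$)
$\frac{1}{85919 + \left(m - -36686\right)} = \frac{1}{85919 + \left(970 - -36686\right)} = \frac{1}{85919 + \left(970 + 36686\right)} = \frac{1}{85919 + 37656} = \frac{1}{123575}$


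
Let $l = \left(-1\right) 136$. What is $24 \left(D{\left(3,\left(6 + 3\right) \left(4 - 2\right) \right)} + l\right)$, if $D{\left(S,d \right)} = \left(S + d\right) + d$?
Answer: $-2328$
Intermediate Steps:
$l = -136$
$D{\left(S,d \right)} = S + 2 d$
$24 \left(D{\left(3,\left(6 + 3\right) \left(4 - 2\right) \right)} + l\right) = 24 \left(\left(3 + 2 \left(6 + 3\right) \left(4 - 2\right)\right) - 136\right) = 24 \left(\left(3 + 2 \cdot 9 \cdot 2\right) - 136\right) = 24 \left(\left(3 + 2 \cdot 18\right) - 136\right) = 24 \left(\left(3 + 36\right) - 136\right) = 24 \left(39 - 136\right) = 24 \left(-97\right) = -2328$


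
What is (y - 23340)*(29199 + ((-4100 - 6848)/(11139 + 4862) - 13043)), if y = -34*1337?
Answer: -17784366107984/16001 ≈ -1.1115e+9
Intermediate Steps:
y = -45458
(y - 23340)*(29199 + ((-4100 - 6848)/(11139 + 4862) - 13043)) = (-45458 - 23340)*(29199 + ((-4100 - 6848)/(11139 + 4862) - 13043)) = -68798*(29199 + (-10948/16001 - 13043)) = -68798*(29199 - 208711991/16001) = -68798*258501208/16001 = -17784366107984/16001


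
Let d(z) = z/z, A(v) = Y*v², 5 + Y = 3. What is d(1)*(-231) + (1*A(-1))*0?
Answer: -231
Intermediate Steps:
Y = -2 (Y = -5 + 3 = -2)
A(v) = -2*v²
d(z) = 1
d(1)*(-231) + (1*A(-1))*0 = 1*(-231) + (1*(-2*(-1)²))*0 = -231 + (1*(-2*1))*0 = -231 + (1*(-2))*0 = -231 - 2*0 = -231 + 0 = -231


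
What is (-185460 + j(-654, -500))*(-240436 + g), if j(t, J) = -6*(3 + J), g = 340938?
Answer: -18339403956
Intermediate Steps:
j(t, J) = -18 - 6*J
(-185460 + j(-654, -500))*(-240436 + g) = (-185460 + (-18 - 6*(-500)))*(-240436 + 340938) = (-185460 + (-18 + 3000))*100502 = (-185460 + 2982)*100502 = -182478*100502 = -18339403956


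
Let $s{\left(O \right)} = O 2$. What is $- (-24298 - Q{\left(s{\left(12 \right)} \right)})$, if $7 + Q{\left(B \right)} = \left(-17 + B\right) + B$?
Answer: $24322$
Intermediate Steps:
$s{\left(O \right)} = 2 O$
$Q{\left(B \right)} = -24 + 2 B$ ($Q{\left(B \right)} = -7 + \left(\left(-17 + B\right) + B\right) = -7 + \left(-17 + 2 B\right) = -24 + 2 B$)
$- (-24298 - Q{\left(s{\left(12 \right)} \right)}) = - (-24298 - \left(-24 + 2 \cdot 2 \cdot 12\right)) = - (-24298 - \left(-24 + 2 \cdot 24\right)) = - (-24298 - \left(-24 + 48\right)) = - (-24298 - 24) = \left(-1\right) \left(-24322\right) = 24322$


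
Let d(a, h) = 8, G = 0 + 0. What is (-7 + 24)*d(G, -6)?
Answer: 136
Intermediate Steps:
G = 0
(-7 + 24)*d(G, -6) = (-7 + 24)*8 = 17*8 = 136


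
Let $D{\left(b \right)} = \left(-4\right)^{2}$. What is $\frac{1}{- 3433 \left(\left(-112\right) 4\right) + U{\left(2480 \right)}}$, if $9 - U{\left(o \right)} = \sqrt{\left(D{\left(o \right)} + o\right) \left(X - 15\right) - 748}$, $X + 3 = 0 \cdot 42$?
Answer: $\frac{80947}{124495921775} + \frac{2 i \sqrt{11419}}{2365422513725} \approx 6.502 \cdot 10^{-7} + 9.0352 \cdot 10^{-11} i$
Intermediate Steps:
$D{\left(b \right)} = 16$
$X = -3$ ($X = -3 + 0 \cdot 42 = -3 + 0 = -3$)
$U{\left(o \right)} = 9 - \sqrt{-1036 - 18 o}$ ($U{\left(o \right)} = 9 - \sqrt{\left(16 + o\right) \left(-3 - 15\right) - 748} = 9 - \sqrt{\left(16 + o\right) \left(-18\right) - 748} = 9 - \sqrt{\left(-288 - 18 o\right) - 748} = 9 - \sqrt{-1036 - 18 o}$)
$\frac{1}{- 3433 \left(\left(-112\right) 4\right) + U{\left(2480 \right)}} = \frac{1}{- 3433 \left(\left(-112\right) 4\right) + \left(9 - \sqrt{-1036 - 44640}\right)} = \frac{1}{\left(-3433\right) \left(-448\right) + \left(9 - \sqrt{-1036 - 44640}\right)} = \frac{1}{1537984 + \left(9 - \sqrt{-45676}\right)} = \frac{1}{1537984 + \left(9 - 2 i \sqrt{11419}\right)} = \frac{1}{1537993 - 2 i \sqrt{11419}}$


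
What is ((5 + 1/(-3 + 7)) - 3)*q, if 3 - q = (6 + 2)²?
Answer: -549/4 ≈ -137.25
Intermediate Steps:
q = -61 (q = 3 - (6 + 2)² = 3 - 1*8² = 3 - 1*64 = 3 - 64 = -61)
((5 + 1/(-3 + 7)) - 3)*q = ((5 + 1/(-3 + 7)) - 3)*(-61) = ((5 + 1/4) - 3)*(-61) = ((5 + ¼) - 3)*(-61) = (21/4 - 3)*(-61) = (9/4)*(-61) = -549/4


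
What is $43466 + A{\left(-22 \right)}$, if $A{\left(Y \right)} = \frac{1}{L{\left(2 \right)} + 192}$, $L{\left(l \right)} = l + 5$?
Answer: $\frac{8649735}{199} \approx 43466.0$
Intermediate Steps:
$L{\left(l \right)} = 5 + l$
$A{\left(Y \right)} = \frac{1}{199}$ ($A{\left(Y \right)} = \frac{1}{\left(5 + 2\right) + 192} = \frac{1}{7 + 192} = \frac{1}{199}$)
$43466 + A{\left(-22 \right)} = 43466 + \frac{1}{199} = \frac{8649735}{199}$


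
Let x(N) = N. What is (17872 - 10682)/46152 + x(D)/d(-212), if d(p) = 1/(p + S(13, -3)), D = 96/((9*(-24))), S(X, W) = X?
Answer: 227171/2564 ≈ 88.600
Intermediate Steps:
D = -4/9 (D = 96/(-216) = 96*(-1/216) = -4/9 ≈ -0.44444)
d(p) = 1/(13 + p) (d(p) = 1/(p + 13) = 1/(13 + p))
(17872 - 10682)/46152 + x(D)/d(-212) = (17872 - 10682)/46152 - 4/(9*(1/(13 - 212))) = 7190*(1/46152) - 4/(9*(1/(-199))) = 3595/23076 - 4/(9*(-1/199)) = 3595/23076 - 4/9*(-199) = 3595/23076 + 796/9 = 227171/2564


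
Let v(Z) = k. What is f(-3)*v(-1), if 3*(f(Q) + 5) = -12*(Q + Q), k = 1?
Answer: 19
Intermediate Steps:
f(Q) = -5 - 8*Q (f(Q) = -5 + (-12*(Q + Q))/3 = -5 + (-24*Q)/3 = -5 - 8*Q)
v(Z) = 1
f(-3)*v(-1) = (-5 - 8*(-3))*1 = (-5 + 24)*1 = 19*1 = 19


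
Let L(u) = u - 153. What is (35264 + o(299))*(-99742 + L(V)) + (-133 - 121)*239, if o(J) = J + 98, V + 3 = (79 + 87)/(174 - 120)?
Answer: -32061722935/9 ≈ -3.5624e+9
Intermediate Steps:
V = 2/27 (V = -3 + (79 + 87)/(174 - 120) = -3 + 166/54 = -3 + 166*(1/54) = -3 + 83/27 = 2/27 ≈ 0.074074)
L(u) = -153 + u
o(J) = 98 + J
(35264 + o(299))*(-99742 + L(V)) + (-133 - 121)*239 = (35264 + (98 + 299))*(-99742 + (-153 + 2/27)) + (-133 - 121)*239 = (35264 + 397)*(-99742 - 4129/27) - 254*239 = 35661*(-2697163/27) - 60706 = -32061176581/9 - 60706 = -32061722935/9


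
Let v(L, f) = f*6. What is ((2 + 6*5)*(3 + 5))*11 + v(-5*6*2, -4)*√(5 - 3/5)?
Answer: 2816 - 24*√110/5 ≈ 2765.7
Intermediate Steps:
v(L, f) = 6*f
((2 + 6*5)*(3 + 5))*11 + v(-5*6*2, -4)*√(5 - 3/5) = ((2 + 6*5)*(3 + 5))*11 + (6*(-4))*√(5 - 3/5) = ((2 + 30)*8)*11 - 24*√(5 - 3*⅕) = (32*8)*11 - 24*√(5 - ⅗) = 256*11 - 24*√110/5 = 2816 - 24*√110/5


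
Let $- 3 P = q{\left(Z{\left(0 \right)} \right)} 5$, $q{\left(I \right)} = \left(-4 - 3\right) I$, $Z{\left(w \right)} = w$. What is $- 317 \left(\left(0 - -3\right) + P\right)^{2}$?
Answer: $-2853$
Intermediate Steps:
$q{\left(I \right)} = - 7 I$
$P = 0$ ($P = - \frac{\left(-7\right) 0 \cdot 5}{3} = - \frac{0 \cdot 5}{3} = \left(- \frac{1}{3}\right) 0 = 0$)
$- 317 \left(\left(0 - -3\right) + P\right)^{2} = - 317 \left(\left(0 - -3\right) + 0\right)^{2} = - 317 \left(\left(0 + 3\right) + 0\right)^{2} = - 317 \left(3 + 0\right)^{2} = - 317 \cdot 3^{2} = \left(-317\right) 9 = -2853$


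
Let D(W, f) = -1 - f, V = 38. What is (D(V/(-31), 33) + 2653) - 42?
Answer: 2577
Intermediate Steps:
(D(V/(-31), 33) + 2653) - 42 = ((-1 - 1*33) + 2653) - 42 = ((-1 - 33) + 2653) - 42 = (-34 + 2653) - 42 = 2619 - 42 = 2577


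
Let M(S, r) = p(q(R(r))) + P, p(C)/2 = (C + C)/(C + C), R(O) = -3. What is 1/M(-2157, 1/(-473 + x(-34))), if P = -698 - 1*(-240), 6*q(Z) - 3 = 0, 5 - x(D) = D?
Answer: -1/456 ≈ -0.0021930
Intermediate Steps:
x(D) = 5 - D
q(Z) = ½ (q(Z) = ½ + (⅙)*0 = ½ + 0 = ½)
p(C) = 2 (p(C) = 2*((C + C)/(C + C)) = 2*((2*C)/((2*C))) = 2*((2*C)*(1/(2*C))) = 2*1 = 2)
P = -458 (P = -698 + 240 = -458)
M(S, r) = -456 (M(S, r) = 2 - 458 = -456)
1/M(-2157, 1/(-473 + x(-34))) = 1/(-456) = -1/456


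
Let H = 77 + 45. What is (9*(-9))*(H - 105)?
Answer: -1377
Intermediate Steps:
H = 122
(9*(-9))*(H - 105) = (9*(-9))*(122 - 105) = -81*17 = -1377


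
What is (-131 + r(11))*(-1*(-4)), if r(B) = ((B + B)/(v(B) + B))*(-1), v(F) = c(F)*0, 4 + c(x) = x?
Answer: -532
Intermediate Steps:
c(x) = -4 + x
v(F) = 0 (v(F) = (-4 + F)*0 = 0)
r(B) = -2 (r(B) = ((B + B)/(0 + B))*(-1) = ((2*B)/B)*(-1) = 2*(-1) = -2)
(-131 + r(11))*(-1*(-4)) = (-131 - 2)*(-1*(-4)) = -133*4 = -532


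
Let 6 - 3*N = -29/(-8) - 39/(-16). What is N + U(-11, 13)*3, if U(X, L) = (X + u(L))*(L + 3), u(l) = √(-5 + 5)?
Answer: -25345/48 ≈ -528.02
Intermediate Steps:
u(l) = 0 (u(l) = √0 = 0)
U(X, L) = X*(3 + L) (U(X, L) = (X + 0)*(L + 3) = X*(3 + L))
N = -1/48 (N = 2 - (-29/(-8) - 39/(-16))/3 = 2 - (-29*(-⅛) - 39*(-1/16))/3 = 2 - (29/8 + 39/16)/3 = 2 - ⅓*97/16 = 2 - 97/48 = -1/48 ≈ -0.020833)
N + U(-11, 13)*3 = -1/48 - 11*(3 + 13)*3 = -1/48 - 11*16*3 = -1/48 - 176*3 = -1/48 - 528 = -25345/48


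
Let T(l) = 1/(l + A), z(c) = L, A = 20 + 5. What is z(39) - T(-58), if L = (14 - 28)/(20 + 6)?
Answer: -218/429 ≈ -0.50816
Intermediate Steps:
L = -7/13 (L = -14/26 = -14*1/26 = -7/13 ≈ -0.53846)
A = 25
z(c) = -7/13
T(l) = 1/(25 + l) (T(l) = 1/(l + 25) = 1/(25 + l))
z(39) - T(-58) = -7/13 - 1/(25 - 58) = -7/13 - 1/(-33) = -7/13 - 1*(-1/33) = -7/13 + 1/33 = -218/429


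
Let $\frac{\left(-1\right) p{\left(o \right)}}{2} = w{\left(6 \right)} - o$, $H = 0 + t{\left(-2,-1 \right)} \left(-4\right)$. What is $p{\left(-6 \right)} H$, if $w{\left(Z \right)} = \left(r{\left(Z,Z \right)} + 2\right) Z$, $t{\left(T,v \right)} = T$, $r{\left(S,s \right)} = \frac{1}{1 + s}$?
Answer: $- \frac{2112}{7} \approx -301.71$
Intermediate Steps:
$w{\left(Z \right)} = Z \left(2 + \frac{1}{1 + Z}\right)$ ($w{\left(Z \right)} = \left(\frac{1}{1 + Z} + 2\right) Z = \left(2 + \frac{1}{1 + Z}\right) Z = Z \left(2 + \frac{1}{1 + Z}\right)$)
$H = 8$ ($H = 0 - -8 = 0 + 8 = 8$)
$p{\left(o \right)} = - \frac{180}{7} + 2 o$ ($p{\left(o \right)} = - 2 \left(\frac{6 \left(3 + 2 \cdot 6\right)}{1 + 6} - o\right) = - 2 \left(\frac{6 \left(3 + 12\right)}{7} - o\right) = - 2 \left(6 \cdot \frac{1}{7} \cdot 15 - o\right) = - 2 \left(\frac{90}{7} - o\right) = - \frac{180}{7} + 2 o$)
$p{\left(-6 \right)} H = \left(- \frac{180}{7} + 2 \left(-6\right)\right) 8 = \left(- \frac{180}{7} - 12\right) 8 = \left(- \frac{264}{7}\right) 8 = - \frac{2112}{7}$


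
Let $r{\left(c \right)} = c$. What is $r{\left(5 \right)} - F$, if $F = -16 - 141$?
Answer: $162$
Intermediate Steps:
$F = -157$
$r{\left(5 \right)} - F = 5 - -157 = 5 + 157 = 162$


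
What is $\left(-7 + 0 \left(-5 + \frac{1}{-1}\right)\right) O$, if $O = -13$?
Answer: $91$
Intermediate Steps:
$\left(-7 + 0 \left(-5 + \frac{1}{-1}\right)\right) O = \left(-7 + 0 \left(-5 + \frac{1}{-1}\right)\right) \left(-13\right) = \left(-7 + 0 \left(-5 - 1\right)\right) \left(-13\right) = \left(-7 + 0 \left(-6\right)\right) \left(-13\right) = \left(-7 + 0\right) \left(-13\right) = \left(-7\right) \left(-13\right) = 91$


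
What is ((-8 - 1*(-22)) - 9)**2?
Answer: 25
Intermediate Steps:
((-8 - 1*(-22)) - 9)**2 = ((-8 + 22) - 9)**2 = (14 - 9)**2 = 5**2 = 25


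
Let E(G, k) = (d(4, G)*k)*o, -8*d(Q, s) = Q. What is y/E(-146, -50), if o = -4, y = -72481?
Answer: 72481/100 ≈ 724.81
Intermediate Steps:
d(Q, s) = -Q/8
E(G, k) = 2*k (E(G, k) = ((-⅛*4)*k)*(-4) = -k/2*(-4) = 2*k)
y/E(-146, -50) = -72481/(2*(-50)) = -72481/(-100) = -72481*(-1/100) = 72481/100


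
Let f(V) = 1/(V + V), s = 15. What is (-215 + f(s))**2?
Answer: 41589601/900 ≈ 46211.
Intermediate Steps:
f(V) = 1/(2*V)
(-215 + f(s))**2 = (-215 + (1/2)/15)**2 = (-215 + (1/2)*(1/15))**2 = (-215 + 1/30)**2 = (-6449/30)**2 = 41589601/900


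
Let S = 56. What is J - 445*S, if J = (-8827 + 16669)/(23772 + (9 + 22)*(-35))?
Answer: -565352198/22687 ≈ -24920.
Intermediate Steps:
J = 7842/22687 (J = 7842/(23772 + 31*(-35)) = 7842/(23772 - 1085) = 7842/22687 ≈ 0.34566)
J - 445*S = 7842/22687 - 445*56 = 7842/22687 - 1*24920 = 7842/22687 - 24920 = -565352198/22687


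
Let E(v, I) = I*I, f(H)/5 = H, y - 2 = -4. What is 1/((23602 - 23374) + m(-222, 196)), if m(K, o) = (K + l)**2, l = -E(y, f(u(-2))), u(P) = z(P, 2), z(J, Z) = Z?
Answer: 1/103912 ≈ 9.6235e-6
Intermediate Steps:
y = -2 (y = 2 - 4 = -2)
u(P) = 2
f(H) = 5*H
E(v, I) = I**2
l = -100 (l = -(5*2)**2 = -1*10**2 = -1*100 = -100)
m(K, o) = (-100 + K)**2 (m(K, o) = (K - 100)**2 = (-100 + K)**2)
1/((23602 - 23374) + m(-222, 196)) = 1/((23602 - 23374) + (-100 - 222)**2) = 1/(228 + (-322)**2) = 1/(228 + 103684) = 1/103912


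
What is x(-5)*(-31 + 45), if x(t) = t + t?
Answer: -140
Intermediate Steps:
x(t) = 2*t
x(-5)*(-31 + 45) = (2*(-5))*(-31 + 45) = -10*14 = -140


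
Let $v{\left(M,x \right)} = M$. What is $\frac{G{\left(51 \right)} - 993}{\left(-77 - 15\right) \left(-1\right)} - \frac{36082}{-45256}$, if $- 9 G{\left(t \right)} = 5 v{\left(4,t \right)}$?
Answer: $- \frac{23467631}{2341998} \approx -10.02$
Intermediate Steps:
$G{\left(t \right)} = - \frac{20}{9}$ ($G{\left(t \right)} = - \frac{5 \cdot 4}{9} = \left(- \frac{1}{9}\right) 20 = - \frac{20}{9}$)
$\frac{G{\left(51 \right)} - 993}{\left(-77 - 15\right) \left(-1\right)} - \frac{36082}{-45256} = \frac{- \frac{20}{9} - 993}{\left(-77 - 15\right) \left(-1\right)} - \frac{36082}{-45256} = \frac{- \frac{20}{9} - 993}{\left(-92\right) \left(-1\right)} - - \frac{18041}{22628} = - \frac{8957}{9 \cdot 92} + \frac{18041}{22628} = \left(- \frac{8957}{9}\right) \frac{1}{92} + \frac{18041}{22628} = - \frac{8957}{828} + \frac{18041}{22628} = - \frac{23467631}{2341998}$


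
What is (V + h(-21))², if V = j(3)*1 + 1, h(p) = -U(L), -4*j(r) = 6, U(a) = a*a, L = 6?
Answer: 5329/4 ≈ 1332.3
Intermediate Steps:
U(a) = a²
j(r) = -3/2 (j(r) = -¼*6 = -3/2)
h(p) = -36 (h(p) = -1*6² = -1*36 = -36)
V = -½ (V = -3/2*1 + 1 = -3/2 + 1 = -½ ≈ -0.50000)
(V + h(-21))² = (-½ - 36)² = (-73/2)² = 5329/4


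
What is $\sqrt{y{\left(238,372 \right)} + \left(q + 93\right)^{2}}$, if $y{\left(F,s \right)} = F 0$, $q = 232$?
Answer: $325$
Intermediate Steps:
$y{\left(F,s \right)} = 0$
$\sqrt{y{\left(238,372 \right)} + \left(q + 93\right)^{2}} = \sqrt{0 + \left(232 + 93\right)^{2}} = \sqrt{0 + 325^{2}} = \sqrt{0 + 105625} = \sqrt{105625} = 325$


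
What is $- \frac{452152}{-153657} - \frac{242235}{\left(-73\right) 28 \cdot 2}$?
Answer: $\frac{5581357253}{89735688} \approx 62.198$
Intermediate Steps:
$- \frac{452152}{-153657} - \frac{242235}{\left(-73\right) 28 \cdot 2} = \left(-452152\right) \left(- \frac{1}{153657}\right) - \frac{242235}{\left(-2044\right) 2} = \frac{452152}{153657} - \frac{242235}{-4088} = \frac{452152}{153657} - - \frac{34605}{584} = \frac{452152}{153657} + \frac{34605}{584} = \frac{5581357253}{89735688}$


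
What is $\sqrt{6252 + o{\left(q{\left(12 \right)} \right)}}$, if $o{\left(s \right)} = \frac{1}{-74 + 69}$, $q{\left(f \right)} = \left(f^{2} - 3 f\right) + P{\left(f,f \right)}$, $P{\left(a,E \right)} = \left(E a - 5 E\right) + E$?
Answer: $\frac{\sqrt{156295}}{5} \approx 79.068$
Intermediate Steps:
$P{\left(a,E \right)} = - 4 E + E a$ ($P{\left(a,E \right)} = \left(- 5 E + E a\right) + E = - 4 E + E a$)
$q{\left(f \right)} = f^{2} - 3 f + f \left(-4 + f\right)$ ($q{\left(f \right)} = \left(f^{2} - 3 f\right) + f \left(-4 + f\right) = f^{2} - 3 f + f \left(-4 + f\right)$)
$o{\left(s \right)} = - \frac{1}{5}$ ($o{\left(s \right)} = \frac{1}{-5} = - \frac{1}{5}$)
$\sqrt{6252 + o{\left(q{\left(12 \right)} \right)}} = \sqrt{6252 - \frac{1}{5}} = \sqrt{\frac{31259}{5}} = \frac{\sqrt{156295}}{5}$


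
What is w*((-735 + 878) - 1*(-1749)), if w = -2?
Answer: -3784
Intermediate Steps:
w*((-735 + 878) - 1*(-1749)) = -2*((-735 + 878) - 1*(-1749)) = -2*(143 + 1749) = -2*1892 = -3784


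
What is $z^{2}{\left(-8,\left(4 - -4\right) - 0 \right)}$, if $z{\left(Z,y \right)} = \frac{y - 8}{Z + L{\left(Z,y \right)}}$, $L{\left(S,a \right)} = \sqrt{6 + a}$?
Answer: $0$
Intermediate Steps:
$z{\left(Z,y \right)} = \frac{-8 + y}{Z + \sqrt{6 + y}}$ ($z{\left(Z,y \right)} = \frac{y - 8}{Z + \sqrt{6 + y}} = \frac{-8 + y}{Z + \sqrt{6 + y}}$)
$z^{2}{\left(-8,\left(4 - -4\right) - 0 \right)} = \left(\frac{-8 + \left(\left(4 - -4\right) - 0\right)}{-8 + \sqrt{6 + \left(\left(4 - -4\right) - 0\right)}}\right)^{2} = \left(\frac{-8 + \left(\left(4 + 4\right) + 0\right)}{-8 + \sqrt{6 + \left(\left(4 + 4\right) + 0\right)}}\right)^{2} = \left(\frac{-8 + \left(8 + 0\right)}{-8 + \sqrt{6 + \left(8 + 0\right)}}\right)^{2} = \left(\frac{-8 + 8}{-8 + \sqrt{6 + 8}}\right)^{2} = \left(\frac{1}{-8 + \sqrt{14}} \cdot 0\right)^{2} = 0^{2} = 0$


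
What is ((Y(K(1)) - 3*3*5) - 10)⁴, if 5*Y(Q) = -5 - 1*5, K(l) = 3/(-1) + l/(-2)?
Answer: 10556001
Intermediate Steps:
K(l) = -3 - l/2 (K(l) = 3*(-1) + l*(-½) = -3 - l/2)
Y(Q) = -2 (Y(Q) = (-5 - 1*5)/5 = (-5 - 5)/5 = (⅕)*(-10) = -2)
((Y(K(1)) - 3*3*5) - 10)⁴ = ((-2 - 3*3*5) - 10)⁴ = ((-2 - 9*5) - 10)⁴ = ((-2 - 45) - 10)⁴ = (-47 - 10)⁴ = (-57)⁴ = 10556001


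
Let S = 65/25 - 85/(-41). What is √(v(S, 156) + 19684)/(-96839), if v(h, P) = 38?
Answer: -√19722/96839 ≈ -0.0014502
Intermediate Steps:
S = 958/205 (S = 65*(1/25) - 85*(-1/41) = 13/5 + 85/41 = 958/205 ≈ 4.6732)
√(v(S, 156) + 19684)/(-96839) = √(38 + 19684)/(-96839) = √19722*(-1/96839) = -√19722/96839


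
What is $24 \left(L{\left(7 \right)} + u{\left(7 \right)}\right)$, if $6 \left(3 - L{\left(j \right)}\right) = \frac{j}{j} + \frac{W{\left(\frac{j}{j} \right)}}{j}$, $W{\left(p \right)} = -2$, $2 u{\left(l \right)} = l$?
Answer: $\frac{1072}{7} \approx 153.14$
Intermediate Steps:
$u{\left(l \right)} = \frac{l}{2}$
$L{\left(j \right)} = \frac{17}{6} + \frac{1}{3 j}$ ($L{\left(j \right)} = 3 - \frac{\frac{j}{j} - \frac{2}{j}}{6} = 3 - \frac{1 - \frac{2}{j}}{6} = 3 - \left(\frac{1}{6} - \frac{1}{3 j}\right) = \frac{17}{6} + \frac{1}{3 j}$)
$24 \left(L{\left(7 \right)} + u{\left(7 \right)}\right) = 24 \left(\frac{2 + 17 \cdot 7}{6 \cdot 7} + \frac{1}{2} \cdot 7\right) = 24 \left(\frac{1}{6} \cdot \frac{1}{7} \left(2 + 119\right) + \frac{7}{2}\right) = 24 \left(\frac{1}{6} \cdot \frac{1}{7} \cdot 121 + \frac{7}{2}\right) = 24 \left(\frac{121}{42} + \frac{7}{2}\right) = 24 \cdot \frac{134}{21} = \frac{1072}{7}$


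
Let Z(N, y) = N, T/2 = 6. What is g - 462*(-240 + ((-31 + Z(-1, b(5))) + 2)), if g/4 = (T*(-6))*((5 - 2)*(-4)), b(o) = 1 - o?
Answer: 128196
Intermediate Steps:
T = 12 (T = 2*6 = 12)
g = 3456 (g = 4*((12*(-6))*((5 - 2)*(-4))) = 4*(-216*(-4)) = 4*(-72*(-12)) = 4*864 = 3456)
g - 462*(-240 + ((-31 + Z(-1, b(5))) + 2)) = 3456 - 462*(-240 + ((-31 - 1) + 2)) = 3456 - 462*(-240 + (-32 + 2)) = 3456 - 462*(-240 - 30) = 3456 - 462*(-270) = 3456 + 124740 = 128196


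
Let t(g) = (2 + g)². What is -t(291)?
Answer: -85849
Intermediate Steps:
-t(291) = -(2 + 291)² = -1*293² = -1*85849 = -85849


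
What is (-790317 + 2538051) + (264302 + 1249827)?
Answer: 3261863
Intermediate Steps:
(-790317 + 2538051) + (264302 + 1249827) = 1747734 + 1514129 = 3261863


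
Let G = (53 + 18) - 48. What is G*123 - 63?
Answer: 2766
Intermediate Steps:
G = 23 (G = 71 - 48 = 23)
G*123 - 63 = 23*123 - 63 = 2829 - 63 = 2766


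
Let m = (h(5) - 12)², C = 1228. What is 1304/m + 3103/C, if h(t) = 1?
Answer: 1976775/148588 ≈ 13.304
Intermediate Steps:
m = 121 (m = (1 - 12)² = (-11)² = 121)
1304/m + 3103/C = 1304/121 + 3103/1228 = 1976775/148588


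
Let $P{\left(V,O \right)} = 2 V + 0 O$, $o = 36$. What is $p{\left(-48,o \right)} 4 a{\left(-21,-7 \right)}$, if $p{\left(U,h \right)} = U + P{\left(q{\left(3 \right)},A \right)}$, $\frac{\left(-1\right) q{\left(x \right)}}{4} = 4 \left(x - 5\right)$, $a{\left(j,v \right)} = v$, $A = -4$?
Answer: $-448$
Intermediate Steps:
$q{\left(x \right)} = 80 - 16 x$ ($q{\left(x \right)} = - 4 \cdot 4 \left(x - 5\right) = - 4 \cdot 4 \left(-5 + x\right) = - 4 \left(-20 + 4 x\right) = 80 - 16 x$)
$P{\left(V,O \right)} = 2 V$ ($P{\left(V,O \right)} = 2 V + 0 = 2 V$)
$p{\left(U,h \right)} = 64 + U$ ($p{\left(U,h \right)} = U + 2 \left(80 - 48\right) = U + 2 \cdot 32 = U + 64 = 64 + U$)
$p{\left(-48,o \right)} 4 a{\left(-21,-7 \right)} = \left(64 - 48\right) 4 \left(-7\right) = 16 \left(-28\right) = -448$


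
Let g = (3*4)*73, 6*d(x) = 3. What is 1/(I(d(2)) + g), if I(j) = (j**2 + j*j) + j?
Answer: 1/877 ≈ 0.0011403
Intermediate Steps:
d(x) = 1/2 (d(x) = (1/6)*3 = 1/2)
I(j) = j + 2*j**2 (I(j) = (j**2 + j**2) + j = 2*j**2 + j = j + 2*j**2)
g = 876 (g = 12*73 = 876)
1/(I(d(2)) + g) = 1/((1 + 2*(1/2))/2 + 876) = 1/((1 + 1)/2 + 876) = 1/((1/2)*2 + 876) = 1/(1 + 876) = 1/877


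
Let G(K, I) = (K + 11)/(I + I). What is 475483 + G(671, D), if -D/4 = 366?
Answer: 696106771/1464 ≈ 4.7548e+5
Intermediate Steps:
D = -1464 (D = -4*366 = -1464)
G(K, I) = (11 + K)/(2*I) (G(K, I) = (11 + K)/((2*I)) = (11 + K)*(1/(2*I)) = (11 + K)/(2*I))
475483 + G(671, D) = 475483 + (½)*(11 + 671)/(-1464) = 475483 + (½)*(-1/1464)*682 = 475483 - 341/1464 = 696106771/1464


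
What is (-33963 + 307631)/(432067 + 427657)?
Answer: 68417/214931 ≈ 0.31832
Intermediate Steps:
(-33963 + 307631)/(432067 + 427657) = 273668/859724 = 273668*(1/859724) = 68417/214931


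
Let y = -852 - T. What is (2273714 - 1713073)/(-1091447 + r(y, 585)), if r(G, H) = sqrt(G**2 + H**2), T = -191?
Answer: -611909937527/1191255774663 - 560641*sqrt(779146)/1191255774663 ≈ -0.51408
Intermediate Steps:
y = -661 (y = -852 - 1*(-191) = -852 + 191 = -661)
(2273714 - 1713073)/(-1091447 + r(y, 585)) = (2273714 - 1713073)/(-1091447 + sqrt((-661)**2 + 585**2)) = 560641/(-1091447 + sqrt(436921 + 342225)) = 560641/(-1091447 + sqrt(779146))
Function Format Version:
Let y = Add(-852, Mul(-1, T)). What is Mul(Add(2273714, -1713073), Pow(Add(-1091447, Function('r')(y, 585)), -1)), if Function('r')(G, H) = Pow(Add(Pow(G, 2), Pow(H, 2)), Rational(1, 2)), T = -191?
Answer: Add(Rational(-611909937527, 1191255774663), Mul(Rational(-560641, 1191255774663), Pow(779146, Rational(1, 2)))) ≈ -0.51408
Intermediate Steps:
y = -661 (y = Add(-852, Mul(-1, -191)) = Add(-852, 191) = -661)
Mul(Add(2273714, -1713073), Pow(Add(-1091447, Function('r')(y, 585)), -1)) = Mul(Add(2273714, -1713073), Pow(Add(-1091447, Pow(Add(Pow(-661, 2), Pow(585, 2)), Rational(1, 2))), -1)) = Mul(560641, Pow(Add(-1091447, Pow(Add(436921, 342225), Rational(1, 2))), -1)) = Mul(560641, Pow(Add(-1091447, Pow(779146, Rational(1, 2))), -1))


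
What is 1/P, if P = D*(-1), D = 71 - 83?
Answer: 1/12 ≈ 0.083333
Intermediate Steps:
D = -12
P = 12 (P = -12*(-1) = 12)
1/P = 1/12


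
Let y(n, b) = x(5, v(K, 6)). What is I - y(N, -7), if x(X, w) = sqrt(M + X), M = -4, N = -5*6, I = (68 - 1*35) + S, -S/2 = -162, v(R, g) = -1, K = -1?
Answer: 356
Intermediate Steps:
S = 324 (S = -2*(-162) = 324)
I = 357 (I = (68 - 1*35) + 324 = (68 - 35) + 324 = 33 + 324 = 357)
N = -30
x(X, w) = sqrt(-4 + X)
y(n, b) = 1 (y(n, b) = sqrt(-4 + 5) = sqrt(1) = 1)
I - y(N, -7) = 357 - 1*1 = 357 - 1 = 356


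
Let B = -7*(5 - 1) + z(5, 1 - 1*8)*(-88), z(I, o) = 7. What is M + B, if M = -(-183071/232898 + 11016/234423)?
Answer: -63970657139/99447446 ≈ -643.26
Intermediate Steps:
M = 73498085/99447446 (M = -(-183071*1/232898 + 11016*(1/234423)) = -(-183071/232898 + 1224/26047) = -1*(-73498085/99447446) = 73498085/99447446 ≈ 0.73906)
B = -644 (B = -7*(5 - 1) + 7*(-88) = -7*4 - 616 = -28 - 616 = -644)
M + B = 73498085/99447446 - 644 = -63970657139/99447446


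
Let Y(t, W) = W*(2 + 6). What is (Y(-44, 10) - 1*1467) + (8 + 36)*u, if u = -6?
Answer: -1651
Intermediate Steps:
Y(t, W) = 8*W (Y(t, W) = W*8 = 8*W)
(Y(-44, 10) - 1*1467) + (8 + 36)*u = (8*10 - 1*1467) + (8 + 36)*(-6) = (80 - 1467) + 44*(-6) = -1387 - 264 = -1651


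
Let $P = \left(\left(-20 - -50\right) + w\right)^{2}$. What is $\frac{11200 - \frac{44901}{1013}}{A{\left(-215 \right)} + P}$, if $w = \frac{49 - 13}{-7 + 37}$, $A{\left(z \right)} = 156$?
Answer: $\frac{282517475}{28603068} \approx 9.8772$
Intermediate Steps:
$w = \frac{6}{5}$ ($w = \frac{36}{30} = 36 \cdot \frac{1}{30} = \frac{6}{5} \approx 1.2$)
$P = \frac{24336}{25}$ ($P = \left(\left(-20 - -50\right) + \frac{6}{5}\right)^{2} = \left(\left(-20 + 50\right) + \frac{6}{5}\right)^{2} = \left(30 + \frac{6}{5}\right)^{2} = \left(\frac{156}{5}\right)^{2} = \frac{24336}{25} \approx 973.44$)
$\frac{11200 - \frac{44901}{1013}}{A{\left(-215 \right)} + P} = \frac{11200 - \frac{44901}{1013}}{156 + \frac{24336}{25}} = \frac{11200 - \frac{44901}{1013}}{\frac{28236}{25}} = \left(11200 - \frac{44901}{1013}\right) \frac{25}{28236} = \frac{11300699}{1013} \cdot \frac{25}{28236} = \frac{282517475}{28603068}$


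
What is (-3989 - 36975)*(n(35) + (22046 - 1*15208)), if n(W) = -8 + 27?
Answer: -280890148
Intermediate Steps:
n(W) = 19
(-3989 - 36975)*(n(35) + (22046 - 1*15208)) = (-3989 - 36975)*(19 + (22046 - 1*15208)) = -40964*(19 + (22046 - 15208)) = -40964*(19 + 6838) = -40964*6857 = -280890148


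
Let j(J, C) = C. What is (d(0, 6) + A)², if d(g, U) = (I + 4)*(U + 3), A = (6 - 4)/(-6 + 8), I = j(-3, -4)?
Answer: 1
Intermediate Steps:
I = -4
A = 1 (A = 2/2 = 2*(½) = 1)
d(g, U) = 0 (d(g, U) = (-4 + 4)*(U + 3) = 0*(3 + U) = 0)
(d(0, 6) + A)² = (0 + 1)² = 1² = 1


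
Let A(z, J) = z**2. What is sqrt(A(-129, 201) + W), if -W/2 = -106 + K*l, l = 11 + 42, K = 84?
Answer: sqrt(7949) ≈ 89.157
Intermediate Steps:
l = 53
W = -8692 (W = -2*(-106 + 84*53) = -2*(-106 + 4452) = -2*4346 = -8692)
sqrt(A(-129, 201) + W) = sqrt((-129)**2 - 8692) = sqrt(16641 - 8692) = sqrt(7949)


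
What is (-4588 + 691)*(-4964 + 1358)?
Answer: 14052582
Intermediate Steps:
(-4588 + 691)*(-4964 + 1358) = -3897*(-3606) = 14052582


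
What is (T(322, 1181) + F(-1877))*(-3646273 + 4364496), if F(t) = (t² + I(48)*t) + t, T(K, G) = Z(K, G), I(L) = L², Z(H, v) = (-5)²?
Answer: -576970800813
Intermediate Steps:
Z(H, v) = 25
T(K, G) = 25
F(t) = t² + 2305*t (F(t) = (t² + 48²*t) + t = (t² + 2304*t) + t = t² + 2305*t)
(T(322, 1181) + F(-1877))*(-3646273 + 4364496) = (25 - 1877*(2305 - 1877))*(-3646273 + 4364496) = (25 - 1877*428)*718223 = (25 - 803356)*718223 = -803331*718223 = -576970800813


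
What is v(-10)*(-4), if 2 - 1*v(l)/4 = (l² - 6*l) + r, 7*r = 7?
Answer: 2544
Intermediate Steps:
r = 1 (r = (⅐)*7 = 1)
v(l) = 4 - 4*l² + 24*l (v(l) = 8 - 4*((l² - 6*l) + 1) = 8 - 4*(1 + l² - 6*l) = 8 + (-4 - 4*l² + 24*l) = 4 - 4*l² + 24*l)
v(-10)*(-4) = (4 - 4*(-10)² + 24*(-10))*(-4) = (4 - 4*100 - 240)*(-4) = (4 - 400 - 240)*(-4) = -636*(-4) = 2544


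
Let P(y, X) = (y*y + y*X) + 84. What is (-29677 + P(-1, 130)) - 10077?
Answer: -39799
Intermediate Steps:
P(y, X) = 84 + y**2 + X*y (P(y, X) = (y**2 + X*y) + 84 = 84 + y**2 + X*y)
(-29677 + P(-1, 130)) - 10077 = (-29677 + (84 + (-1)**2 + 130*(-1))) - 10077 = (-29677 + (84 + 1 - 130)) - 10077 = (-29677 - 45) - 10077 = -29722 - 10077 = -39799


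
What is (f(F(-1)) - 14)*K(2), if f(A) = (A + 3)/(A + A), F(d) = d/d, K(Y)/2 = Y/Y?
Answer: -24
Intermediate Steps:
K(Y) = 2 (K(Y) = 2*(Y/Y) = 2*1 = 2)
F(d) = 1
f(A) = (3 + A)/(2*A) (f(A) = (3 + A)/((2*A)) = (3 + A)*(1/(2*A)) = (3 + A)/(2*A))
(f(F(-1)) - 14)*K(2) = ((½)*(3 + 1)/1 - 14)*2 = ((½)*1*4 - 14)*2 = (2 - 14)*2 = -12*2 = -24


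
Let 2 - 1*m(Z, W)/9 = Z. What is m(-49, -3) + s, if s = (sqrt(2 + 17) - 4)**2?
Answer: 494 - 8*sqrt(19) ≈ 459.13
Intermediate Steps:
m(Z, W) = 18 - 9*Z
s = (-4 + sqrt(19))**2 (s = (sqrt(19) - 4)**2 = (-4 + sqrt(19))**2 ≈ 0.12881)
m(-49, -3) + s = (18 - 9*(-49)) + (4 - sqrt(19))**2 = (18 + 441) + (4 - sqrt(19))**2 = 459 + (4 - sqrt(19))**2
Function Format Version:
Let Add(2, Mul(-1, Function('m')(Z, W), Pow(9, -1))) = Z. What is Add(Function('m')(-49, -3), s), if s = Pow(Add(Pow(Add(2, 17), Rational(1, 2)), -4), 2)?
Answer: Add(494, Mul(-8, Pow(19, Rational(1, 2)))) ≈ 459.13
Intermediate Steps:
Function('m')(Z, W) = Add(18, Mul(-9, Z))
s = Pow(Add(-4, Pow(19, Rational(1, 2))), 2) (s = Pow(Add(Pow(19, Rational(1, 2)), -4), 2) = Pow(Add(-4, Pow(19, Rational(1, 2))), 2) ≈ 0.12881)
Add(Function('m')(-49, -3), s) = Add(Add(18, Mul(-9, -49)), Pow(Add(4, Mul(-1, Pow(19, Rational(1, 2)))), 2)) = Add(Add(18, 441), Pow(Add(4, Mul(-1, Pow(19, Rational(1, 2)))), 2)) = Add(459, Pow(Add(4, Mul(-1, Pow(19, Rational(1, 2)))), 2))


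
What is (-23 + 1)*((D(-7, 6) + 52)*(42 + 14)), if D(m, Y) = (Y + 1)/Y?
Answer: -196504/3 ≈ -65501.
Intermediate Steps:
D(m, Y) = (1 + Y)/Y
(-23 + 1)*((D(-7, 6) + 52)*(42 + 14)) = (-23 + 1)*(((1 + 6)/6 + 52)*(42 + 14)) = -22*((1/6)*7 + 52)*56 = -22*(7/6 + 52)*56 = -3509*56/3 = -22*8932/3 = -196504/3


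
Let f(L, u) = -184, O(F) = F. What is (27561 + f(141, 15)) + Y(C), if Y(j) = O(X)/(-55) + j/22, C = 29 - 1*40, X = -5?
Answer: 602285/22 ≈ 27377.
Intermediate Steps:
C = -11 (C = 29 - 40 = -11)
Y(j) = 1/11 + j/22 (Y(j) = -5/(-55) + j/22 = -5*(-1/55) + j*(1/22) = 1/11 + j/22)
(27561 + f(141, 15)) + Y(C) = (27561 - 184) + (1/11 + (1/22)*(-11)) = 27377 + (1/11 - 1/2) = 27377 - 9/22 = 602285/22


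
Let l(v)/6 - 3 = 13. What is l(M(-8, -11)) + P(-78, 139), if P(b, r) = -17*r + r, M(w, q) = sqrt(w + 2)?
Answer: -2128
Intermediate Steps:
M(w, q) = sqrt(2 + w)
P(b, r) = -16*r
l(v) = 96 (l(v) = 18 + 6*13 = 18 + 78 = 96)
l(M(-8, -11)) + P(-78, 139) = 96 - 16*139 = 96 - 2224 = -2128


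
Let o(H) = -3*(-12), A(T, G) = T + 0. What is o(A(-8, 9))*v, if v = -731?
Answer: -26316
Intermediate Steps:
A(T, G) = T
o(H) = 36
o(A(-8, 9))*v = 36*(-731) = -26316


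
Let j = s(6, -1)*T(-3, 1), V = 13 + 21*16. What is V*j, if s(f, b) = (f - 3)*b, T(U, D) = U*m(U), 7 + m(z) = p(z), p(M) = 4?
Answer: -9423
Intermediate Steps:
m(z) = -3 (m(z) = -7 + 4 = -3)
T(U, D) = -3*U (T(U, D) = U*(-3) = -3*U)
s(f, b) = b*(-3 + f) (s(f, b) = (-3 + f)*b = b*(-3 + f))
V = 349 (V = 13 + 336 = 349)
j = -27 (j = (-(-3 + 6))*(-3*(-3)) = -1*3*9 = -3*9 = -27)
V*j = 349*(-27) = -9423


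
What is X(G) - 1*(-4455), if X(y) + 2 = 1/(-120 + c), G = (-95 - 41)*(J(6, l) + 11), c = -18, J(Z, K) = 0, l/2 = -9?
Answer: 614513/138 ≈ 4453.0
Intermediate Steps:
l = -18 (l = 2*(-9) = -18)
G = -1496 (G = (-95 - 41)*(0 + 11) = -136*11 = -1496)
X(y) = -277/138 (X(y) = -2 + 1/(-120 - 18) = -2 + 1/(-138) = -2 - 1/138 = -277/138)
X(G) - 1*(-4455) = -277/138 - 1*(-4455) = -277/138 + 4455 = 614513/138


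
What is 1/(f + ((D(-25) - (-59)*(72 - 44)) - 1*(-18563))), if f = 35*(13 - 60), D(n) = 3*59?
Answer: 1/18747 ≈ 5.3342e-5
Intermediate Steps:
D(n) = 177
f = -1645 (f = 35*(-47) = -1645)
1/(f + ((D(-25) - (-59)*(72 - 44)) - 1*(-18563))) = 1/(-1645 + ((177 - (-59)*(72 - 44)) - 1*(-18563))) = 1/(-1645 + ((177 - (-59)*28) + 18563)) = 1/(-1645 + ((177 - 1*(-1652)) + 18563)) = 1/(-1645 + ((177 + 1652) + 18563)) = 1/(-1645 + (1829 + 18563)) = 1/(-1645 + 20392) = 1/18747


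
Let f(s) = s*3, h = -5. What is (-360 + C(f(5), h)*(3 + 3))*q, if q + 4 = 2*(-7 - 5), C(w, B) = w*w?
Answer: -27720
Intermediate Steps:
f(s) = 3*s
C(w, B) = w²
q = -28 (q = -4 + 2*(-7 - 5) = -4 + 2*(-12) = -4 - 24 = -28)
(-360 + C(f(5), h)*(3 + 3))*q = (-360 + (3*5)²*(3 + 3))*(-28) = (-360 + 15²*6)*(-28) = (-360 + 225*6)*(-28) = (-360 + 1350)*(-28) = 990*(-28) = -27720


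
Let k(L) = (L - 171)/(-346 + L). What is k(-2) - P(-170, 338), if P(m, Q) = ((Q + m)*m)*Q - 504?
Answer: 3359517005/348 ≈ 9.6538e+6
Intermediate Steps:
P(m, Q) = -504 + Q*m*(Q + m) (P(m, Q) = (m*(Q + m))*Q - 504 = Q*m*(Q + m) - 504 = -504 + Q*m*(Q + m))
k(L) = (-171 + L)/(-346 + L)
k(-2) - P(-170, 338) = (-171 - 2)/(-346 - 2) - (-504 + 338*(-170)**2 - 170*338**2) = -173/(-348) - (-504 + 338*28900 - 170*114244) = -1/348*(-173) - (-504 + 9768200 - 19421480) = 173/348 - 1*(-9653784) = 173/348 + 9653784 = 3359517005/348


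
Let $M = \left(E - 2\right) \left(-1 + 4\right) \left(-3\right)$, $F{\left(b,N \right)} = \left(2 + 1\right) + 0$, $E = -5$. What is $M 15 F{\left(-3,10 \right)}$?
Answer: $2835$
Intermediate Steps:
$F{\left(b,N \right)} = 3$ ($F{\left(b,N \right)} = 3 + 0 = 3$)
$M = 63$ ($M = \left(-5 - 2\right) \left(-1 + 4\right) \left(-3\right) = - 7 \cdot 3 \left(-3\right) = \left(-7\right) \left(-9\right) = 63$)
$M 15 F{\left(-3,10 \right)} = 63 \cdot 15 \cdot 3 = 945 \cdot 3 = 2835$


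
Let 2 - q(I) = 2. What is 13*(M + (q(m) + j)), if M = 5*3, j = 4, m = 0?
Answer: 247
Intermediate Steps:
q(I) = 0 (q(I) = 2 - 1*2 = 2 - 2 = 0)
M = 15
13*(M + (q(m) + j)) = 13*(15 + (0 + 4)) = 13*(15 + 4) = 13*19 = 247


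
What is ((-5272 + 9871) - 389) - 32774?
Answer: -28564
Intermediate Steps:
((-5272 + 9871) - 389) - 32774 = (4599 - 389) - 32774 = 4210 - 32774 = -28564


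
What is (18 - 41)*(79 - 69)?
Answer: -230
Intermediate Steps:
(18 - 41)*(79 - 69) = -23*10 = -230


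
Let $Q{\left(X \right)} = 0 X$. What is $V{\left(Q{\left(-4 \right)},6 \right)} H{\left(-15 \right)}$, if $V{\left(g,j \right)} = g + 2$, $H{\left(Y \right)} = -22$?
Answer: $-44$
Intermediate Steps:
$Q{\left(X \right)} = 0$
$V{\left(g,j \right)} = 2 + g$
$V{\left(Q{\left(-4 \right)},6 \right)} H{\left(-15 \right)} = \left(2 + 0\right) \left(-22\right) = 2 \left(-22\right) = -44$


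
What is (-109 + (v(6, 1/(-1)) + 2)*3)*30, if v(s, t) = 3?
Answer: -2820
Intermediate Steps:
(-109 + (v(6, 1/(-1)) + 2)*3)*30 = (-109 + (3 + 2)*3)*30 = (-109 + 5*3)*30 = (-109 + 15)*30 = -94*30 = -2820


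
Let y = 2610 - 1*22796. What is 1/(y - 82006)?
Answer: -1/102192 ≈ -9.7855e-6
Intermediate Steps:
y = -20186 (y = 2610 - 22796 = -20186)
1/(y - 82006) = 1/(-20186 - 82006) = 1/(-102192) = -1/102192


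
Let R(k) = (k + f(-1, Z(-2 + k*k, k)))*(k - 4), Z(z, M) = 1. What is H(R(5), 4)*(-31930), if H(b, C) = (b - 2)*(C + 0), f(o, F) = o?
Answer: -255440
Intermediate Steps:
R(k) = (-1 + k)*(-4 + k) (R(k) = (k - 1)*(k - 4) = (-1 + k)*(-4 + k))
H(b, C) = C*(-2 + b) (H(b, C) = (-2 + b)*C = C*(-2 + b))
H(R(5), 4)*(-31930) = (4*(-2 + (4 + 5² - 5*5)))*(-31930) = (4*(-2 + (4 + 25 - 25)))*(-31930) = (4*(-2 + 4))*(-31930) = (4*2)*(-31930) = 8*(-31930) = -255440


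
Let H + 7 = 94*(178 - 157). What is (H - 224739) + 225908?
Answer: 3136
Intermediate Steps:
H = 1967 (H = -7 + 94*(178 - 157) = -7 + 94*21 = -7 + 1974 = 1967)
(H - 224739) + 225908 = (1967 - 224739) + 225908 = -222772 + 225908 = 3136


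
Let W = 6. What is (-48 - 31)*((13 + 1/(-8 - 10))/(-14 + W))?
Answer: 18407/144 ≈ 127.83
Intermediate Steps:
(-48 - 31)*((13 + 1/(-8 - 10))/(-14 + W)) = (-48 - 31)*((13 + 1/(-8 - 10))/(-14 + 6)) = -79*(13 + 1/(-18))/(-8) = -79*(13 - 1/18)*(-1)/8 = -18407*(-1)/(18*8) = -79*(-233/144) = 18407/144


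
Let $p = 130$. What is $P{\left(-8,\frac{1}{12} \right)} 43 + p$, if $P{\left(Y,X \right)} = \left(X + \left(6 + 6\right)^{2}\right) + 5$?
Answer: $\frac{78487}{12} \approx 6540.6$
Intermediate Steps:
$P{\left(Y,X \right)} = 149 + X$ ($P{\left(Y,X \right)} = \left(X + 12^{2}\right) + 5 = \left(X + 144\right) + 5 = \left(144 + X\right) + 5 = 149 + X$)
$P{\left(-8,\frac{1}{12} \right)} 43 + p = \left(149 + \frac{1}{12}\right) 43 + 130 = \frac{1789}{12} \cdot 43 + 130 = \frac{76927}{12} + 130 = \frac{78487}{12}$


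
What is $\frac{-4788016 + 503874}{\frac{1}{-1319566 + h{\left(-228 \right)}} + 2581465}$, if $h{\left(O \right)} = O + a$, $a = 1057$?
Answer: $- \frac{2824828284327}{1702136704852} \approx -1.6596$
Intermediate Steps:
$h{\left(O \right)} = 1057 + O$ ($h{\left(O \right)} = O + 1057 = 1057 + O$)
$\frac{-4788016 + 503874}{\frac{1}{-1319566 + h{\left(-228 \right)}} + 2581465} = \frac{-4788016 + 503874}{\frac{1}{-1319566 + \left(1057 - 228\right)} + 2581465} = - \frac{4284142}{\frac{1}{-1319566 + 829} + 2581465} = - \frac{4284142}{\frac{1}{-1318737} + 2581465} = - \frac{4284142}{- \frac{1}{1318737} + 2581465} = - \frac{4284142}{\frac{3404273409704}{1318737}} = \left(-4284142\right) \frac{1318737}{3404273409704} = - \frac{2824828284327}{1702136704852}$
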